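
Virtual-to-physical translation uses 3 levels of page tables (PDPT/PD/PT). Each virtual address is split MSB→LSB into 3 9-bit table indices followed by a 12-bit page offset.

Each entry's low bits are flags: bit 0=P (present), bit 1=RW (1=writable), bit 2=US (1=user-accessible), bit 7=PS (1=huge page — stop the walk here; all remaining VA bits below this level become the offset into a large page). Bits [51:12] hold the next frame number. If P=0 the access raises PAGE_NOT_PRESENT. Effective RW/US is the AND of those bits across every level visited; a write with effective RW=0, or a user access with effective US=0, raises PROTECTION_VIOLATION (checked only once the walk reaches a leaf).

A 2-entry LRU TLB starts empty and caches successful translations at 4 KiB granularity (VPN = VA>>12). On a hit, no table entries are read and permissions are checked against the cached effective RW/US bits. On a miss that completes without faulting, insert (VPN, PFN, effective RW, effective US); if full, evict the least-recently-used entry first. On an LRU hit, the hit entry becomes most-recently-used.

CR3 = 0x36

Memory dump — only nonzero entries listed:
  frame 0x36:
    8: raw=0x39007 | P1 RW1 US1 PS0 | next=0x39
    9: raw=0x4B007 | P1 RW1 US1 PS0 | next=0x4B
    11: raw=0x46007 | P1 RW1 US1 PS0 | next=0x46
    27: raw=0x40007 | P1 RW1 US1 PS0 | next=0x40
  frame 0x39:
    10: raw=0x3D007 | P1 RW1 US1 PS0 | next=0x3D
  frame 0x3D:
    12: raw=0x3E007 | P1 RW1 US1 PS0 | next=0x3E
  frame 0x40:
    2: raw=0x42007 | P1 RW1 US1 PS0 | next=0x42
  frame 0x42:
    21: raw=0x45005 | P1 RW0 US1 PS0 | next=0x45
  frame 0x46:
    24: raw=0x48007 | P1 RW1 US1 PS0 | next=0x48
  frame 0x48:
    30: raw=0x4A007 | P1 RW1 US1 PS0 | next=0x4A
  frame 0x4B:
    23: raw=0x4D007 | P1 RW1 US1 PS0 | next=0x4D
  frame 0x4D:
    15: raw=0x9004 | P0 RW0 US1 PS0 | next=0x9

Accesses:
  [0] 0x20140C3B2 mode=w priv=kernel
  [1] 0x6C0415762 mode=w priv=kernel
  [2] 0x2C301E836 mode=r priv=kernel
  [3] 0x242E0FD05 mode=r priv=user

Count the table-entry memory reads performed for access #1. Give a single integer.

Per-access translation:
#0 VA=0x20140C3B2 (w,kernel):
  lvl0: tbl 0x36, slot 8 ⇒ 0x39007 (P1/RW1/US1/PS0)
  lvl1: tbl 0x39, slot 10 ⇒ 0x3D007 (P1/RW1/US1/PS0)
  lvl2: tbl 0x3D, slot 12 ⇒ 0x3E007 (P1/RW1/US1/PS0)
  ⇒ phys 0x3E3B2  [3 reads]
#1 VA=0x6C0415762 (w,kernel):
  lvl0: tbl 0x36, slot 27 ⇒ 0x40007 (P1/RW1/US1/PS0)
  lvl1: tbl 0x40, slot 2 ⇒ 0x42007 (P1/RW1/US1/PS0)
  lvl2: tbl 0x42, slot 21 ⇒ 0x45005 (P1/RW0/US1/PS0)
  ✗ PROTECTION_VIOLATION  [3 reads]
#2 VA=0x2C301E836 (r,kernel):
  lvl0: tbl 0x36, slot 11 ⇒ 0x46007 (P1/RW1/US1/PS0)
  lvl1: tbl 0x46, slot 24 ⇒ 0x48007 (P1/RW1/US1/PS0)
  lvl2: tbl 0x48, slot 30 ⇒ 0x4A007 (P1/RW1/US1/PS0)
  ⇒ phys 0x4A836  [3 reads]
#3 VA=0x242E0FD05 (r,user):
  lvl0: tbl 0x36, slot 9 ⇒ 0x4B007 (P1/RW1/US1/PS0)
  lvl1: tbl 0x4B, slot 23 ⇒ 0x4D007 (P1/RW1/US1/PS0)
  lvl2: tbl 0x4D, slot 15 ⇒ 0x9004 (P0/RW0/US1/PS0)
  ✗ PAGE_NOT_PRESENT  [3 reads]

Entries read for #1: 3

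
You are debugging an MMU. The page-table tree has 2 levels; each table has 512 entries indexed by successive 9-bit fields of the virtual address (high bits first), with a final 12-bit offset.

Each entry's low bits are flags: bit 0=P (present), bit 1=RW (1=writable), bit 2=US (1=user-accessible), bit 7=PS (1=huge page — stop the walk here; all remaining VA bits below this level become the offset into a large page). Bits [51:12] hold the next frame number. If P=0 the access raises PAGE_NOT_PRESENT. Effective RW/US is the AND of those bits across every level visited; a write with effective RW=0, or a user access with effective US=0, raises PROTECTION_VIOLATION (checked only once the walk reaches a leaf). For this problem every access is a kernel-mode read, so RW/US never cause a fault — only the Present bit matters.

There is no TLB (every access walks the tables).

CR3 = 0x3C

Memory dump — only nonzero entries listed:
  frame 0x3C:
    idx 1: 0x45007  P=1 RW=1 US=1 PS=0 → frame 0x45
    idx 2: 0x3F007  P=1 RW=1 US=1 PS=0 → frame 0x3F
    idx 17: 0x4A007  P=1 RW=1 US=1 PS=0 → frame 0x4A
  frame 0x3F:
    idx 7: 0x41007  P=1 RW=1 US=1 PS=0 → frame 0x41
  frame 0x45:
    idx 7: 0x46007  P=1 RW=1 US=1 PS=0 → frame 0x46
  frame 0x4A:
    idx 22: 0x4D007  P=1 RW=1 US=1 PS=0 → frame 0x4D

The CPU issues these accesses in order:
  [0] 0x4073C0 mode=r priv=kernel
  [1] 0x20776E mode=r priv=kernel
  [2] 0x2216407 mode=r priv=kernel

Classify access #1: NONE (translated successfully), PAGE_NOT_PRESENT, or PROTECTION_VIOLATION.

Trace:
#0 VA=0x4073C0 (r,kernel):
  lvl0: tbl 0x3C, slot 2 ⇒ 0x3F007 (P1/RW1/US1/PS0)
  lvl1: tbl 0x3F, slot 7 ⇒ 0x41007 (P1/RW1/US1/PS0)
  ✓ 0x413C0  — 2 lookups
#1 VA=0x20776E (r,kernel):
  lvl0: tbl 0x3C, slot 1 ⇒ 0x45007 (P1/RW1/US1/PS0)
  lvl1: tbl 0x45, slot 7 ⇒ 0x46007 (P1/RW1/US1/PS0)
  ✓ 0x4676E  — 2 lookups
#2 VA=0x2216407 (r,kernel):
  lvl0: tbl 0x3C, slot 17 ⇒ 0x4A007 (P1/RW1/US1/PS0)
  lvl1: tbl 0x4A, slot 22 ⇒ 0x4D007 (P1/RW1/US1/PS0)
  ✓ 0x4D407  — 2 lookups

Access #1 fault: NONE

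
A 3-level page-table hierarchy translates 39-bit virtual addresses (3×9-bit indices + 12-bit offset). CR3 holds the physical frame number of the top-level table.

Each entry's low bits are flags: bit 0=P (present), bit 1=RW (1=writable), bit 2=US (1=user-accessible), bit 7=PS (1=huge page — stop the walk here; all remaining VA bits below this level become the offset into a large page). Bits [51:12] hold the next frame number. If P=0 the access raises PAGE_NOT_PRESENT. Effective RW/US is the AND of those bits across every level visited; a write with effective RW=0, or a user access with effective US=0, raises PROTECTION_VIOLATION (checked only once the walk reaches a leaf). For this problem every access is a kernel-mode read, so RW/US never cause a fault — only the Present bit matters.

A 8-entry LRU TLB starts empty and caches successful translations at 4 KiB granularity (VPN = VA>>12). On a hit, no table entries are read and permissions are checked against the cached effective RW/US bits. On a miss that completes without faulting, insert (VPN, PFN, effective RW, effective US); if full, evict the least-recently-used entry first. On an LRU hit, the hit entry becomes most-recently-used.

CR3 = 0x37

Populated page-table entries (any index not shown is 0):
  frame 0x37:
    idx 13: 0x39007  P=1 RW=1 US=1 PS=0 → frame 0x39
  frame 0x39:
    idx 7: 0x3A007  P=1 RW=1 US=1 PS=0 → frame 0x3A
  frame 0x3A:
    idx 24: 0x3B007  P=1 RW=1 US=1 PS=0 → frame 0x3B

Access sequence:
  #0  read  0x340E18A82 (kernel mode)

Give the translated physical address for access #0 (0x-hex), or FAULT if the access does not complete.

Trace:
#0 VA=0x340E18A82 (r,kernel):
  L0: frame=0x37 idx=13 entry=0x39007 [P=1 RW=1 US=1 PS=0]
  L1: frame=0x39 idx=7 entry=0x3A007 [P=1 RW=1 US=1 PS=0]
  L2: frame=0x3A idx=24 entry=0x3B007 [P=1 RW=1 US=1 PS=0]
  ⇒ phys 0x3BA82  [3 reads]

Access #0 PA: 0x3BA82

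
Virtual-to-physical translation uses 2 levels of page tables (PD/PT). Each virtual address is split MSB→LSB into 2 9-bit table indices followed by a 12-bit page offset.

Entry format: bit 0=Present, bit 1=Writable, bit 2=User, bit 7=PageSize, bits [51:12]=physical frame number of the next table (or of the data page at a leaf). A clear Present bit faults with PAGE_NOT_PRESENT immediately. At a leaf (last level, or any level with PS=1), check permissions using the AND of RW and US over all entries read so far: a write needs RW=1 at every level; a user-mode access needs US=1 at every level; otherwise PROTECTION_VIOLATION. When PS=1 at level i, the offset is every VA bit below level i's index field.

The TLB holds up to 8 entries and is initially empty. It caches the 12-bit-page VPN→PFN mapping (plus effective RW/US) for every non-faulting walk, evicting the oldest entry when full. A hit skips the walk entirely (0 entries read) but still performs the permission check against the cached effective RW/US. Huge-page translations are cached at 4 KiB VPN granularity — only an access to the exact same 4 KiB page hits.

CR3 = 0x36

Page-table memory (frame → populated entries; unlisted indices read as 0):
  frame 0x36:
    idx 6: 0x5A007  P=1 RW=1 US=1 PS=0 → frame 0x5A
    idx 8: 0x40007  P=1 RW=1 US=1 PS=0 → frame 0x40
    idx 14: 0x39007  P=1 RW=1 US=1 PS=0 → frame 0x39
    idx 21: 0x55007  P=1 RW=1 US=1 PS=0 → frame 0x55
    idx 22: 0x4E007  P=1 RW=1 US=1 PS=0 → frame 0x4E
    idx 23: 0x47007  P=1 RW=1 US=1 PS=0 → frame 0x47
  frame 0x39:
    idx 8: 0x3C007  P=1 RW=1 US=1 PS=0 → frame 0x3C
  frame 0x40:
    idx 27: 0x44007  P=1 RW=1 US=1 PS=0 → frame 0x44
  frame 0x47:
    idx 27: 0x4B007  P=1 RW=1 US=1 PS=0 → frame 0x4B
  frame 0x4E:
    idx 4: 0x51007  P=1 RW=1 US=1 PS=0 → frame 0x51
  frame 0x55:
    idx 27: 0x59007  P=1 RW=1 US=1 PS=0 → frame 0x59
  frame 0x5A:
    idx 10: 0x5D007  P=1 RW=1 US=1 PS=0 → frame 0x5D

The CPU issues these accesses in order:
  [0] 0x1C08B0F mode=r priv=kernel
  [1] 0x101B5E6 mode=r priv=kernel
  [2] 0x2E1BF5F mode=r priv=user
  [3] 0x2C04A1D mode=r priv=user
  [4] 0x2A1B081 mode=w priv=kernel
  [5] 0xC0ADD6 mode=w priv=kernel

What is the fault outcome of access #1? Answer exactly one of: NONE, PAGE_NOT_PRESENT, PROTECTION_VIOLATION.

Trace:
#0 VA=0x1C08B0F (r,kernel):
  lvl0: tbl 0x36, slot 14 ⇒ 0x39007 (P1/RW1/US1/PS0)
  lvl1: tbl 0x39, slot 8 ⇒ 0x3C007 (P1/RW1/US1/PS0)
  ✓ 0x3CB0F  — 2 lookups
#1 VA=0x101B5E6 (r,kernel):
  lvl0: tbl 0x36, slot 8 ⇒ 0x40007 (P1/RW1/US1/PS0)
  lvl1: tbl 0x40, slot 27 ⇒ 0x44007 (P1/RW1/US1/PS0)
  ✓ 0x445E6  — 2 lookups
#2 VA=0x2E1BF5F (r,user):
  lvl0: tbl 0x36, slot 23 ⇒ 0x47007 (P1/RW1/US1/PS0)
  lvl1: tbl 0x47, slot 27 ⇒ 0x4B007 (P1/RW1/US1/PS0)
  ✓ 0x4BF5F  — 2 lookups
#3 VA=0x2C04A1D (r,user):
  lvl0: tbl 0x36, slot 22 ⇒ 0x4E007 (P1/RW1/US1/PS0)
  lvl1: tbl 0x4E, slot 4 ⇒ 0x51007 (P1/RW1/US1/PS0)
  ✓ 0x51A1D  — 2 lookups
#4 VA=0x2A1B081 (w,kernel):
  lvl0: tbl 0x36, slot 21 ⇒ 0x55007 (P1/RW1/US1/PS0)
  lvl1: tbl 0x55, slot 27 ⇒ 0x59007 (P1/RW1/US1/PS0)
  ✓ 0x59081  — 2 lookups
#5 VA=0xC0ADD6 (w,kernel):
  lvl0: tbl 0x36, slot 6 ⇒ 0x5A007 (P1/RW1/US1/PS0)
  lvl1: tbl 0x5A, slot 10 ⇒ 0x5D007 (P1/RW1/US1/PS0)
  ✓ 0x5DDD6  — 2 lookups

Access #1 fault: NONE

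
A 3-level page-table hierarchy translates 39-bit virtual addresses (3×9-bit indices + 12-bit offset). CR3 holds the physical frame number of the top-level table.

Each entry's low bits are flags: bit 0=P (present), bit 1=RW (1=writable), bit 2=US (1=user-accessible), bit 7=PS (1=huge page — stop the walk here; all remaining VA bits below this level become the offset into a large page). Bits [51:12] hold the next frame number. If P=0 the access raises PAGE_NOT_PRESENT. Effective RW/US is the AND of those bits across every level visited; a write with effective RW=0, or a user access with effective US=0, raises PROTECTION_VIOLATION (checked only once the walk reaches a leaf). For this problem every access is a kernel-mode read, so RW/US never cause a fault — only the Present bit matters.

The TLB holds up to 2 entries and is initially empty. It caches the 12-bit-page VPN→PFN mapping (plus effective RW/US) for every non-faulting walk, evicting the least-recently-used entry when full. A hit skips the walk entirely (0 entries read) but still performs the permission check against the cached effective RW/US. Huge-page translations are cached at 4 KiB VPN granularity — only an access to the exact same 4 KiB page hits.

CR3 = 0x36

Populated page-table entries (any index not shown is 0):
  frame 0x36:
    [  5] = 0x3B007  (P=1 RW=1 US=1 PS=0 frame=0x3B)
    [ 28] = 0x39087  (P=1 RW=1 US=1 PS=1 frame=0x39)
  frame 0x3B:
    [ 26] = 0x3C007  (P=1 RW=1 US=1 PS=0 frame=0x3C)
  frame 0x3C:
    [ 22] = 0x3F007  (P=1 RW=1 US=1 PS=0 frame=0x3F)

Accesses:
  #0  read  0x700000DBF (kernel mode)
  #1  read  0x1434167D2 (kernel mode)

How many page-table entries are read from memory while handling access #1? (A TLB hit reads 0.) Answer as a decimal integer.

Trace:
#0 VA=0x700000DBF (r,kernel):
  L0: frame=0x36 idx=28 entry=0x39087 [P=1 RW=1 US=1 PS=1]
  → PA=0x39DBF (huge @L0)  (1 entries read)
#1 VA=0x1434167D2 (r,kernel):
  L0: frame=0x36 idx=5 entry=0x3B007 [P=1 RW=1 US=1 PS=0]
  L1: frame=0x3B idx=26 entry=0x3C007 [P=1 RW=1 US=1 PS=0]
  L2: frame=0x3C idx=22 entry=0x3F007 [P=1 RW=1 US=1 PS=0]
  → PA=0x3F7D2  (3 entries read)

Entries read for #1: 3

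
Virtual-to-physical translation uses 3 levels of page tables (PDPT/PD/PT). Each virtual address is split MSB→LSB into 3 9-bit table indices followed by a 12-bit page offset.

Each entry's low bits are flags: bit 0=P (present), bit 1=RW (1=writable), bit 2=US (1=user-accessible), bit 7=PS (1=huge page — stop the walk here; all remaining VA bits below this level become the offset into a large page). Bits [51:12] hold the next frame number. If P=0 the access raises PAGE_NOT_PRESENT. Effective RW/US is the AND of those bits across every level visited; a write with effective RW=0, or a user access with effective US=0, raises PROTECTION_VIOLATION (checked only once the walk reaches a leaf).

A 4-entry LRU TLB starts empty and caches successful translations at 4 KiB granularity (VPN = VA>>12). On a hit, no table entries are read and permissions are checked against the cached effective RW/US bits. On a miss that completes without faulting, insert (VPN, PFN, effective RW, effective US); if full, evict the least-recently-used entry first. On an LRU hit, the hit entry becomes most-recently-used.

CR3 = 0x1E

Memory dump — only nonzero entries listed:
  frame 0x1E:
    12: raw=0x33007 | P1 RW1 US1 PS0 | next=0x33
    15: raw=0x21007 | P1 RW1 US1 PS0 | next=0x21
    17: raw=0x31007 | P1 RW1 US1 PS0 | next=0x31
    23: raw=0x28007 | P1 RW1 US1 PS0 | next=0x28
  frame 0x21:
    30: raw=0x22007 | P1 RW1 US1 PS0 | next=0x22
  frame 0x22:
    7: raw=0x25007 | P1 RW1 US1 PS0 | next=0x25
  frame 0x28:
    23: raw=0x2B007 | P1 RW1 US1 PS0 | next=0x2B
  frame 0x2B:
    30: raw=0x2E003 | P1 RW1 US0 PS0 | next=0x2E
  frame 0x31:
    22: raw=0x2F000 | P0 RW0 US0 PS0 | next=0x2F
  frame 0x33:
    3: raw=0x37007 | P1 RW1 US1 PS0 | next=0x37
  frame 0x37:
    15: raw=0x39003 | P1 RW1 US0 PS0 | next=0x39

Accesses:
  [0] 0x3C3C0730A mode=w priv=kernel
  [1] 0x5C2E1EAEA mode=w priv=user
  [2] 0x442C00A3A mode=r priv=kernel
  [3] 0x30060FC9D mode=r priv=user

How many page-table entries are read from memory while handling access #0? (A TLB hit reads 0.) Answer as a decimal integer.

Trace:
#0 VA=0x3C3C0730A (w,kernel):
  L0 @0x1E[15] → 0x21007  P=1,RW=1,US=1,PS=0
  L1 @0x21[30] → 0x22007  P=1,RW=1,US=1,PS=0
  L2 @0x22[7] → 0x25007  P=1,RW=1,US=1,PS=0
  ⇒ phys 0x2530A  [3 reads]
#1 VA=0x5C2E1EAEA (w,user):
  L0 @0x1E[23] → 0x28007  P=1,RW=1,US=1,PS=0
  L1 @0x28[23] → 0x2B007  P=1,RW=1,US=1,PS=0
  L2 @0x2B[30] → 0x2E003  P=1,RW=1,US=0,PS=0
  ⇒ fault: PROTECTION_VIOLATION  — 3 lookups
#2 VA=0x442C00A3A (r,kernel):
  L0 @0x1E[17] → 0x31007  P=1,RW=1,US=1,PS=0
  L1 @0x31[22] → 0x2F000  P=0,RW=0,US=0,PS=0
  ⇒ fault: PAGE_NOT_PRESENT  — 2 lookups
#3 VA=0x30060FC9D (r,user):
  L0 @0x1E[12] → 0x33007  P=1,RW=1,US=1,PS=0
  L1 @0x33[3] → 0x37007  P=1,RW=1,US=1,PS=0
  L2 @0x37[15] → 0x39003  P=1,RW=1,US=0,PS=0
  ⇒ fault: PROTECTION_VIOLATION  — 3 lookups

Entries read for #0: 3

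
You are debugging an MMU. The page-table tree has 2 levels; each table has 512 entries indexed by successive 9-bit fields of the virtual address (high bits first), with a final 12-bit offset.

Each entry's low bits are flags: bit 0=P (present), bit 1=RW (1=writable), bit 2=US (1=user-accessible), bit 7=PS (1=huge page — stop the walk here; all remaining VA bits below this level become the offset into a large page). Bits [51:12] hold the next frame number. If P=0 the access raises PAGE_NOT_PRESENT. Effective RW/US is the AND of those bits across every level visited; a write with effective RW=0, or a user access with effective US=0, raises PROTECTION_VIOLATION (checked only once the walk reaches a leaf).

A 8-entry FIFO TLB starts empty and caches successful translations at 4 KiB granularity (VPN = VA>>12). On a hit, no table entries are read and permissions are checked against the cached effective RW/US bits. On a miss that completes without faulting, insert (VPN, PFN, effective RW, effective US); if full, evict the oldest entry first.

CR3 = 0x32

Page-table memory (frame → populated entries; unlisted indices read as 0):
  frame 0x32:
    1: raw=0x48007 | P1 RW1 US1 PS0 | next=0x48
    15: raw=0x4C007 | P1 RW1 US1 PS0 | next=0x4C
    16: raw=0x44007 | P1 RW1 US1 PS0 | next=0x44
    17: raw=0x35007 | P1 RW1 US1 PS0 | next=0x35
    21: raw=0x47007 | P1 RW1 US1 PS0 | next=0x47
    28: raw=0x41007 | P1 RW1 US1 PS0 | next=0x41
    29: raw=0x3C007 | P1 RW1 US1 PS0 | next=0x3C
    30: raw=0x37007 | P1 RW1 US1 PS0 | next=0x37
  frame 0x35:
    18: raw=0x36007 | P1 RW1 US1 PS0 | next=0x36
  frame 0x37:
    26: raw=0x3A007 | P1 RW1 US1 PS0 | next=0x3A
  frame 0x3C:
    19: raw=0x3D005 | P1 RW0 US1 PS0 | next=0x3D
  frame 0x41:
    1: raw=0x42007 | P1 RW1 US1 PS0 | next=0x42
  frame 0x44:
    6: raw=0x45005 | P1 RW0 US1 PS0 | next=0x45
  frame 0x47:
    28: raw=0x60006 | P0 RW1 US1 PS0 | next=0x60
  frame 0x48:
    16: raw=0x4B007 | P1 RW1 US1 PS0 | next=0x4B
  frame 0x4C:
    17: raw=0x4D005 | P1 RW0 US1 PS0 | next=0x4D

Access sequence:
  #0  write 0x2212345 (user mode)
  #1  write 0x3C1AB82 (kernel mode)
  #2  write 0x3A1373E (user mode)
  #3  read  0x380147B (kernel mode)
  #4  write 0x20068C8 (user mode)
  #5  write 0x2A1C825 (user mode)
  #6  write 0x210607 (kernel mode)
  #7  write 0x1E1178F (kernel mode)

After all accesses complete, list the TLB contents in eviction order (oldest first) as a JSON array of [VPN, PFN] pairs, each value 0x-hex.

Per-access translation:
#0 VA=0x2212345 (w,user):
  [0] read 0x32 idx=17: raw=0x35007 flags P=1 W=1 U=1 S=0
  [1] read 0x35 idx=18: raw=0x36007 flags P=1 W=1 U=1 S=0
  → PA=0x36345  (2 entries read)
#1 VA=0x3C1AB82 (w,kernel):
  [0] read 0x32 idx=30: raw=0x37007 flags P=1 W=1 U=1 S=0
  [1] read 0x37 idx=26: raw=0x3A007 flags P=1 W=1 U=1 S=0
  → PA=0x3AB82  (2 entries read)
#2 VA=0x3A1373E (w,user):
  [0] read 0x32 idx=29: raw=0x3C007 flags P=1 W=1 U=1 S=0
  [1] read 0x3C idx=19: raw=0x3D005 flags P=1 W=0 U=1 S=0
  ⇒ fault: PROTECTION_VIOLATION  — 2 lookups
#3 VA=0x380147B (r,kernel):
  [0] read 0x32 idx=28: raw=0x41007 flags P=1 W=1 U=1 S=0
  [1] read 0x41 idx=1: raw=0x42007 flags P=1 W=1 U=1 S=0
  → PA=0x4247B  (2 entries read)
#4 VA=0x20068C8 (w,user):
  [0] read 0x32 idx=16: raw=0x44007 flags P=1 W=1 U=1 S=0
  [1] read 0x44 idx=6: raw=0x45005 flags P=1 W=0 U=1 S=0
  ⇒ fault: PROTECTION_VIOLATION  — 2 lookups
#5 VA=0x2A1C825 (w,user):
  [0] read 0x32 idx=21: raw=0x47007 flags P=1 W=1 U=1 S=0
  [1] read 0x47 idx=28: raw=0x60006 flags P=0 W=1 U=1 S=0
  ⇒ fault: PAGE_NOT_PRESENT  — 2 lookups
#6 VA=0x210607 (w,kernel):
  [0] read 0x32 idx=1: raw=0x48007 flags P=1 W=1 U=1 S=0
  [1] read 0x48 idx=16: raw=0x4B007 flags P=1 W=1 U=1 S=0
  → PA=0x4B607  (2 entries read)
#7 VA=0x1E1178F (w,kernel):
  [0] read 0x32 idx=15: raw=0x4C007 flags P=1 W=1 U=1 S=0
  [1] read 0x4C idx=17: raw=0x4D005 flags P=1 W=0 U=1 S=0
  ⇒ fault: PROTECTION_VIOLATION  — 2 lookups

TLB: [["0x2212", "0x36"], ["0x3C1A", "0x3A"], ["0x3801", "0x42"], ["0x210", "0x4B"]]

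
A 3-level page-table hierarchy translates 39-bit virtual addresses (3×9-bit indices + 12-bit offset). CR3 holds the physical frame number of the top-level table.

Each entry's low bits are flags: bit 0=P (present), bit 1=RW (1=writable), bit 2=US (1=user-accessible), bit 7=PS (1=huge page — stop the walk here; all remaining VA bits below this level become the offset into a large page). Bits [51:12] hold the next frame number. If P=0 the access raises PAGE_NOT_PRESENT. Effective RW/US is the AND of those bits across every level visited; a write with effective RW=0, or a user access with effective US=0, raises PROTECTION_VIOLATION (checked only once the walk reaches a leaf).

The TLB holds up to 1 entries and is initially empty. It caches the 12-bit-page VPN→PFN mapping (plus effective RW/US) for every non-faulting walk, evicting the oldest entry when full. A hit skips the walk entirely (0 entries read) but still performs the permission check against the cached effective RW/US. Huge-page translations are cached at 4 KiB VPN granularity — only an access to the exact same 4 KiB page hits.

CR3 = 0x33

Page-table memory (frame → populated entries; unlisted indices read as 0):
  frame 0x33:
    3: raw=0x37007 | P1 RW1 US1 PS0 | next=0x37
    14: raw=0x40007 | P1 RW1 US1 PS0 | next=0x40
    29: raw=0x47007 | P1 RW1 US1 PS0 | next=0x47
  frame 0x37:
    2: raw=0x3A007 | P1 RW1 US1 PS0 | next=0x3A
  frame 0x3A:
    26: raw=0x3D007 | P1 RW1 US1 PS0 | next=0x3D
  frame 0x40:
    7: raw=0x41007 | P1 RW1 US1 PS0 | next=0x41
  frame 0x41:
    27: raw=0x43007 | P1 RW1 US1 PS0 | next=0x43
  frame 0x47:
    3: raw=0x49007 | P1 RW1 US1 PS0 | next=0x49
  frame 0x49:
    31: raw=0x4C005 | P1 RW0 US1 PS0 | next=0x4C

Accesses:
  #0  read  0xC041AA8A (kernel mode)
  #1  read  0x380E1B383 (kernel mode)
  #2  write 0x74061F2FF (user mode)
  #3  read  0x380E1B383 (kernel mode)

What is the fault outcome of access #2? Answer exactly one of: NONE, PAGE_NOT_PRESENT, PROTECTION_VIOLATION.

Trace:
#0 VA=0xC041AA8A (r,kernel):
  lvl0: tbl 0x33, slot 3 ⇒ 0x37007 (P1/RW1/US1/PS0)
  lvl1: tbl 0x37, slot 2 ⇒ 0x3A007 (P1/RW1/US1/PS0)
  lvl2: tbl 0x3A, slot 26 ⇒ 0x3D007 (P1/RW1/US1/PS0)
  ⇒ phys 0x3DA8A  [3 reads]
#1 VA=0x380E1B383 (r,kernel):
  lvl0: tbl 0x33, slot 14 ⇒ 0x40007 (P1/RW1/US1/PS0)
  lvl1: tbl 0x40, slot 7 ⇒ 0x41007 (P1/RW1/US1/PS0)
  lvl2: tbl 0x41, slot 27 ⇒ 0x43007 (P1/RW1/US1/PS0)
  ⇒ phys 0x43383  [3 reads]
#2 VA=0x74061F2FF (w,user):
  lvl0: tbl 0x33, slot 29 ⇒ 0x47007 (P1/RW1/US1/PS0)
  lvl1: tbl 0x47, slot 3 ⇒ 0x49007 (P1/RW1/US1/PS0)
  lvl2: tbl 0x49, slot 31 ⇒ 0x4C005 (P1/RW0/US1/PS0)
  → PROTECTION_VIOLATION  (3 entries read)
#3 VA=0x380E1B383 (r,kernel):
  TLB hit vpn=0x380E1B → PA=0x43383

Access #2 fault: PROTECTION_VIOLATION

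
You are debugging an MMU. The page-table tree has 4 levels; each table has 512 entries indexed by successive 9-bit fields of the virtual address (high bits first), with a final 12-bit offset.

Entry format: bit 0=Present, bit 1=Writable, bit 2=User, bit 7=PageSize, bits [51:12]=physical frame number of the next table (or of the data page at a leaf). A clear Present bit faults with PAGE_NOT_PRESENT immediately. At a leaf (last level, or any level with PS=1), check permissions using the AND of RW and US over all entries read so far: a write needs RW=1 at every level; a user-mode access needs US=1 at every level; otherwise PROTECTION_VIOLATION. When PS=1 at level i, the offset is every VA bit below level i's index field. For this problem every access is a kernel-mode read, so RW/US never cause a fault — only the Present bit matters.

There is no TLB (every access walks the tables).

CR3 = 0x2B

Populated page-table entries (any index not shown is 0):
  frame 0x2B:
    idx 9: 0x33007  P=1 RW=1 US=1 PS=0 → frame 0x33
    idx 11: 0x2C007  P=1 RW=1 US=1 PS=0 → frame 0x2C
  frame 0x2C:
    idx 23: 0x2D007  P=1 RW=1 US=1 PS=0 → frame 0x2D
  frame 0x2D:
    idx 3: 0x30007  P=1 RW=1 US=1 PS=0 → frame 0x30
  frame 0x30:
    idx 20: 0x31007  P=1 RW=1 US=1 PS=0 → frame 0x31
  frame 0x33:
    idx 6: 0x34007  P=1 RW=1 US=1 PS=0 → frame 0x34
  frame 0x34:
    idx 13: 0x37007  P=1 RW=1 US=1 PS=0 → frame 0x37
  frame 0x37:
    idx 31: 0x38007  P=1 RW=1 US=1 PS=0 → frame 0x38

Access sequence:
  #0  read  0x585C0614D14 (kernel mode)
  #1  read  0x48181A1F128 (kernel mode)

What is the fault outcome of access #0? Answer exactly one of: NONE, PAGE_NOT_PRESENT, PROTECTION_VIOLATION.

Walk each access:
#0 VA=0x585C0614D14 (r,kernel):
  [0] read 0x2B idx=11: raw=0x2C007 flags P=1 W=1 U=1 S=0
  [1] read 0x2C idx=23: raw=0x2D007 flags P=1 W=1 U=1 S=0
  [2] read 0x2D idx=3: raw=0x30007 flags P=1 W=1 U=1 S=0
  [3] read 0x30 idx=20: raw=0x31007 flags P=1 W=1 U=1 S=0
  → PA=0x31D14  (4 entries read)
#1 VA=0x48181A1F128 (r,kernel):
  [0] read 0x2B idx=9: raw=0x33007 flags P=1 W=1 U=1 S=0
  [1] read 0x33 idx=6: raw=0x34007 flags P=1 W=1 U=1 S=0
  [2] read 0x34 idx=13: raw=0x37007 flags P=1 W=1 U=1 S=0
  [3] read 0x37 idx=31: raw=0x38007 flags P=1 W=1 U=1 S=0
  → PA=0x38128  (4 entries read)

Access #0 fault: NONE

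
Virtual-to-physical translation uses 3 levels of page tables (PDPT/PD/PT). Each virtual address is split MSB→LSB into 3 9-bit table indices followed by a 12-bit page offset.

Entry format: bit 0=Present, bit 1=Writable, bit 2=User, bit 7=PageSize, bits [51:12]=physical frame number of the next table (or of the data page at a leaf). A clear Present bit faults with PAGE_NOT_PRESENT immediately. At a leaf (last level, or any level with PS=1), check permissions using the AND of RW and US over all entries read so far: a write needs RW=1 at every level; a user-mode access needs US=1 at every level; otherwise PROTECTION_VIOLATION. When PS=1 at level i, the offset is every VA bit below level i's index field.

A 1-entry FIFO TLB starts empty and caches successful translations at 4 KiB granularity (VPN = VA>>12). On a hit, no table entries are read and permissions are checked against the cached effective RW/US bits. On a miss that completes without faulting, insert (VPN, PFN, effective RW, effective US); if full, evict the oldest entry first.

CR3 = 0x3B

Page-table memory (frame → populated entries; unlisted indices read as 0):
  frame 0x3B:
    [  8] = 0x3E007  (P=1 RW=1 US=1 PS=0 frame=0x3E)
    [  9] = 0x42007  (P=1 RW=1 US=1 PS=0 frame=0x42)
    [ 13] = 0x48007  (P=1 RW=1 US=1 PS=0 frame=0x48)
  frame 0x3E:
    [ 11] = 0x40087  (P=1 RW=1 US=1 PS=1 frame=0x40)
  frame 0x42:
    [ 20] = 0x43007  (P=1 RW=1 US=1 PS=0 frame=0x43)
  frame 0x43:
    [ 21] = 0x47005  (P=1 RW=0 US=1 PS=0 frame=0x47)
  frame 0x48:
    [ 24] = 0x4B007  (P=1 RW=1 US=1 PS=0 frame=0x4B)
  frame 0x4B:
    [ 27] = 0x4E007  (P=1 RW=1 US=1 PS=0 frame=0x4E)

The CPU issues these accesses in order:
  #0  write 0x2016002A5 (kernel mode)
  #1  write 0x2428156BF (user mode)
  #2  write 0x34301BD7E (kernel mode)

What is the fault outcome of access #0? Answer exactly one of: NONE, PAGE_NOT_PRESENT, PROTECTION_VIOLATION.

Walk each access:
#0 VA=0x2016002A5 (w,kernel):
  [0] read 0x3B idx=8: raw=0x3E007 flags P=1 W=1 U=1 S=0
  [1] read 0x3E idx=11: raw=0x40087 flags P=1 W=1 U=1 S=1
  → PA=0x402A5 (huge @L1)  (2 entries read)
#1 VA=0x2428156BF (w,user):
  [0] read 0x3B idx=9: raw=0x42007 flags P=1 W=1 U=1 S=0
  [1] read 0x42 idx=20: raw=0x43007 flags P=1 W=1 U=1 S=0
  [2] read 0x43 idx=21: raw=0x47005 flags P=1 W=0 U=1 S=0
  ✗ PROTECTION_VIOLATION  [3 reads]
#2 VA=0x34301BD7E (w,kernel):
  [0] read 0x3B idx=13: raw=0x48007 flags P=1 W=1 U=1 S=0
  [1] read 0x48 idx=24: raw=0x4B007 flags P=1 W=1 U=1 S=0
  [2] read 0x4B idx=27: raw=0x4E007 flags P=1 W=1 U=1 S=0
  → PA=0x4ED7E  (3 entries read)

Access #0 fault: NONE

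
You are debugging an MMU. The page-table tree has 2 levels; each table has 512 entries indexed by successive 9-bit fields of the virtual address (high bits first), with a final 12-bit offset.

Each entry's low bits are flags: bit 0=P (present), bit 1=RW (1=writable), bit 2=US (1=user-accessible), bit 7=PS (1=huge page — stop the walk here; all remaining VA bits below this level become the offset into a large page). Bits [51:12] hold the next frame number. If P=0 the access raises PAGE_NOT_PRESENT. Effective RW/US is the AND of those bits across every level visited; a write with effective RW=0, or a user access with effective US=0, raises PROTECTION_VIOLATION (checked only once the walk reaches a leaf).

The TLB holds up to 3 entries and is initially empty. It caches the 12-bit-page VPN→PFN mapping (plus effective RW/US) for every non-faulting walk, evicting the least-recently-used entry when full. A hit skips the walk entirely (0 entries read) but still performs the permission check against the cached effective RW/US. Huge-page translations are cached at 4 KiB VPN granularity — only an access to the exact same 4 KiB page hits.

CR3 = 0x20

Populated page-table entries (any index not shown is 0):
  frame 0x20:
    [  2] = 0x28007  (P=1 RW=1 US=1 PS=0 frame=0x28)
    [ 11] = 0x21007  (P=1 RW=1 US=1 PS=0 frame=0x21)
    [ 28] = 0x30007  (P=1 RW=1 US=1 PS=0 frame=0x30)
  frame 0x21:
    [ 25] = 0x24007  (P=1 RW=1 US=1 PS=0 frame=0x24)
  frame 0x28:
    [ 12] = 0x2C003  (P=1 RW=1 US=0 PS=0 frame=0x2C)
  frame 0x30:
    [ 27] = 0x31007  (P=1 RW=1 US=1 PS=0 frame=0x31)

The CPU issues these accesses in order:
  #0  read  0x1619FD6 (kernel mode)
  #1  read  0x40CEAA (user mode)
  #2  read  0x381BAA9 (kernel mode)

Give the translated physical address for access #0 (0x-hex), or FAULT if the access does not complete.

Trace:
#0 VA=0x1619FD6 (r,kernel):
  lvl0: tbl 0x20, slot 11 ⇒ 0x21007 (P1/RW1/US1/PS0)
  lvl1: tbl 0x21, slot 25 ⇒ 0x24007 (P1/RW1/US1/PS0)
  ✓ 0x24FD6  — 2 lookups
#1 VA=0x40CEAA (r,user):
  lvl0: tbl 0x20, slot 2 ⇒ 0x28007 (P1/RW1/US1/PS0)
  lvl1: tbl 0x28, slot 12 ⇒ 0x2C003 (P1/RW1/US0/PS0)
  ⇒ fault: PROTECTION_VIOLATION  — 2 lookups
#2 VA=0x381BAA9 (r,kernel):
  lvl0: tbl 0x20, slot 28 ⇒ 0x30007 (P1/RW1/US1/PS0)
  lvl1: tbl 0x30, slot 27 ⇒ 0x31007 (P1/RW1/US1/PS0)
  ✓ 0x31AA9  — 2 lookups

Access #0 PA: 0x24FD6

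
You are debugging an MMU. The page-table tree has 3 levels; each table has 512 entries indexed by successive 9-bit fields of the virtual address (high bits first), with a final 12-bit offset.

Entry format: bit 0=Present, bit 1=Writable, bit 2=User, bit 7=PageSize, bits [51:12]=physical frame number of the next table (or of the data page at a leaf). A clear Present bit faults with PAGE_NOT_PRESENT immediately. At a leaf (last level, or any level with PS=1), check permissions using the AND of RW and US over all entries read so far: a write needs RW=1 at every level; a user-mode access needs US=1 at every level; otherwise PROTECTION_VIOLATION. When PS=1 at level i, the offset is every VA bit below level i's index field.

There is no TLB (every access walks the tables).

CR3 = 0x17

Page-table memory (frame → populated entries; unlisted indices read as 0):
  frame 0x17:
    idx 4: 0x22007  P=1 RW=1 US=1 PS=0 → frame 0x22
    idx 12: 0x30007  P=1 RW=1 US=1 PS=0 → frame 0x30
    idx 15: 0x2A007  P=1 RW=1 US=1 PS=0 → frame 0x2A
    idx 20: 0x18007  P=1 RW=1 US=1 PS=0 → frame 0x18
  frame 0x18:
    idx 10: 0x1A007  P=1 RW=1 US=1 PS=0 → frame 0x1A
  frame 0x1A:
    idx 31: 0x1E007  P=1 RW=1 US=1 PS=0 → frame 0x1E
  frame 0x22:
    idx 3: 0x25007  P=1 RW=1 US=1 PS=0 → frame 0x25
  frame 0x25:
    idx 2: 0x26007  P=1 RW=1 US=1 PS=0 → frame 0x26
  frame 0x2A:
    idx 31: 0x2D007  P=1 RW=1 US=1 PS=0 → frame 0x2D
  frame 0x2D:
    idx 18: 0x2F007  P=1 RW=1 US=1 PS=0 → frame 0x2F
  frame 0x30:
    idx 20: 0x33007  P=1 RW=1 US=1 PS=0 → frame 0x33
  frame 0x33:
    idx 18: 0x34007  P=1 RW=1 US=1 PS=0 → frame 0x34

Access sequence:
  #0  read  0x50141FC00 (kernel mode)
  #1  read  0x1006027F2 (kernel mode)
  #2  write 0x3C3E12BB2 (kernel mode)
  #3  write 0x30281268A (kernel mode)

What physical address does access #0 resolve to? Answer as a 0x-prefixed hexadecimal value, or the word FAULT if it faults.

Walk each access:
#0 VA=0x50141FC00 (r,kernel):
  lvl0: tbl 0x17, slot 20 ⇒ 0x18007 (P1/RW1/US1/PS0)
  lvl1: tbl 0x18, slot 10 ⇒ 0x1A007 (P1/RW1/US1/PS0)
  lvl2: tbl 0x1A, slot 31 ⇒ 0x1E007 (P1/RW1/US1/PS0)
  ✓ 0x1EC00  — 3 lookups
#1 VA=0x1006027F2 (r,kernel):
  lvl0: tbl 0x17, slot 4 ⇒ 0x22007 (P1/RW1/US1/PS0)
  lvl1: tbl 0x22, slot 3 ⇒ 0x25007 (P1/RW1/US1/PS0)
  lvl2: tbl 0x25, slot 2 ⇒ 0x26007 (P1/RW1/US1/PS0)
  ✓ 0x267F2  — 3 lookups
#2 VA=0x3C3E12BB2 (w,kernel):
  lvl0: tbl 0x17, slot 15 ⇒ 0x2A007 (P1/RW1/US1/PS0)
  lvl1: tbl 0x2A, slot 31 ⇒ 0x2D007 (P1/RW1/US1/PS0)
  lvl2: tbl 0x2D, slot 18 ⇒ 0x2F007 (P1/RW1/US1/PS0)
  ✓ 0x2FBB2  — 3 lookups
#3 VA=0x30281268A (w,kernel):
  lvl0: tbl 0x17, slot 12 ⇒ 0x30007 (P1/RW1/US1/PS0)
  lvl1: tbl 0x30, slot 20 ⇒ 0x33007 (P1/RW1/US1/PS0)
  lvl2: tbl 0x33, slot 18 ⇒ 0x34007 (P1/RW1/US1/PS0)
  ✓ 0x3468A  — 3 lookups

Access #0 PA: 0x1EC00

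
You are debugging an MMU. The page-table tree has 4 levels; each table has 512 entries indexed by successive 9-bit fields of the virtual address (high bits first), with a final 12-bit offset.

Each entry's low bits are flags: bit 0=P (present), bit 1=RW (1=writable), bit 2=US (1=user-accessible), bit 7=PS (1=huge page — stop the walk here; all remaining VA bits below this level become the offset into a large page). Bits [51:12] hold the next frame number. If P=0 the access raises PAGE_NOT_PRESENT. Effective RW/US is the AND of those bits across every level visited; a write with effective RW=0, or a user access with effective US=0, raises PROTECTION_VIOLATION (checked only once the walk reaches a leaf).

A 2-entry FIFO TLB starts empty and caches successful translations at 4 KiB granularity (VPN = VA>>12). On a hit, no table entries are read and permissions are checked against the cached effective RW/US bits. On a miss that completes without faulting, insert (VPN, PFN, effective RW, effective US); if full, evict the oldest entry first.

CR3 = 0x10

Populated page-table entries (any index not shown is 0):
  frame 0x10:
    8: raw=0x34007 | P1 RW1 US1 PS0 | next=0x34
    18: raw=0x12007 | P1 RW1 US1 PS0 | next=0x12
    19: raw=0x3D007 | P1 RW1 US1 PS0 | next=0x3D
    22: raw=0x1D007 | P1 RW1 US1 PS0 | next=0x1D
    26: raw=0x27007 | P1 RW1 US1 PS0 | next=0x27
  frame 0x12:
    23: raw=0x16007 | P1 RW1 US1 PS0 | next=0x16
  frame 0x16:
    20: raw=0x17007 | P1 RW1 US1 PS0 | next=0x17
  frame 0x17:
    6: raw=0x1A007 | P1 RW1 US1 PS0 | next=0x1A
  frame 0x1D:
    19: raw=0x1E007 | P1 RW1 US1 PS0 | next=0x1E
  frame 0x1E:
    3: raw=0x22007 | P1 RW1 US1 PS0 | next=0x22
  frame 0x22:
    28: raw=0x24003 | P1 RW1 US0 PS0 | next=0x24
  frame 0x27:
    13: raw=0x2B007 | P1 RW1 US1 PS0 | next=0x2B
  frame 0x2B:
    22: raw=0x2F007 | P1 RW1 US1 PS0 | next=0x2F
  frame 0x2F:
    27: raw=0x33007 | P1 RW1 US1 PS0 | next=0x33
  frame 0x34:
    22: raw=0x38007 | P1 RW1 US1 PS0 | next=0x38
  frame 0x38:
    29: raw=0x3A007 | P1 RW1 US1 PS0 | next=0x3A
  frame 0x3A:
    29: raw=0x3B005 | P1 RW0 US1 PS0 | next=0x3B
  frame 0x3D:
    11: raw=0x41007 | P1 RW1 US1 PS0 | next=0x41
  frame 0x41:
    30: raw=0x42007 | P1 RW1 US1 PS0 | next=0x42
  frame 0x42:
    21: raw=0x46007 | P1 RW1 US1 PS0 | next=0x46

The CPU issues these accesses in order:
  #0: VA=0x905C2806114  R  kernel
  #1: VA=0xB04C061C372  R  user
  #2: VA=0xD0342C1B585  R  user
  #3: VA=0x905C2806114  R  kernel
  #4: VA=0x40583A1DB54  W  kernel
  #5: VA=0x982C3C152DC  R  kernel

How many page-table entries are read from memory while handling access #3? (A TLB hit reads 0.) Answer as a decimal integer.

Trace:
#0 VA=0x905C2806114 (r,kernel):
  L0: frame=0x10 idx=18 entry=0x12007 [P=1 RW=1 US=1 PS=0]
  L1: frame=0x12 idx=23 entry=0x16007 [P=1 RW=1 US=1 PS=0]
  L2: frame=0x16 idx=20 entry=0x17007 [P=1 RW=1 US=1 PS=0]
  L3: frame=0x17 idx=6 entry=0x1A007 [P=1 RW=1 US=1 PS=0]
  ⇒ phys 0x1A114  [4 reads]
#1 VA=0xB04C061C372 (r,user):
  L0: frame=0x10 idx=22 entry=0x1D007 [P=1 RW=1 US=1 PS=0]
  L1: frame=0x1D idx=19 entry=0x1E007 [P=1 RW=1 US=1 PS=0]
  L2: frame=0x1E idx=3 entry=0x22007 [P=1 RW=1 US=1 PS=0]
  L3: frame=0x22 idx=28 entry=0x24003 [P=1 RW=1 US=0 PS=0]
  ⇒ fault: PROTECTION_VIOLATION  — 4 lookups
#2 VA=0xD0342C1B585 (r,user):
  L0: frame=0x10 idx=26 entry=0x27007 [P=1 RW=1 US=1 PS=0]
  L1: frame=0x27 idx=13 entry=0x2B007 [P=1 RW=1 US=1 PS=0]
  L2: frame=0x2B idx=22 entry=0x2F007 [P=1 RW=1 US=1 PS=0]
  L3: frame=0x2F idx=27 entry=0x33007 [P=1 RW=1 US=1 PS=0]
  ⇒ phys 0x33585  [4 reads]
#3 VA=0x905C2806114 (r,kernel):
  TLB hit vpn=0x905C2806 → PA=0x1A114
#4 VA=0x40583A1DB54 (w,kernel):
  L0: frame=0x10 idx=8 entry=0x34007 [P=1 RW=1 US=1 PS=0]
  L1: frame=0x34 idx=22 entry=0x38007 [P=1 RW=1 US=1 PS=0]
  L2: frame=0x38 idx=29 entry=0x3A007 [P=1 RW=1 US=1 PS=0]
  L3: frame=0x3A idx=29 entry=0x3B005 [P=1 RW=0 US=1 PS=0]
  ⇒ fault: PROTECTION_VIOLATION  — 4 lookups
#5 VA=0x982C3C152DC (r,kernel):
  L0: frame=0x10 idx=19 entry=0x3D007 [P=1 RW=1 US=1 PS=0]
  L1: frame=0x3D idx=11 entry=0x41007 [P=1 RW=1 US=1 PS=0]
  L2: frame=0x41 idx=30 entry=0x42007 [P=1 RW=1 US=1 PS=0]
  L3: frame=0x42 idx=21 entry=0x46007 [P=1 RW=1 US=1 PS=0]
  ⇒ phys 0x462DC  [4 reads]

Entries read for #3: 0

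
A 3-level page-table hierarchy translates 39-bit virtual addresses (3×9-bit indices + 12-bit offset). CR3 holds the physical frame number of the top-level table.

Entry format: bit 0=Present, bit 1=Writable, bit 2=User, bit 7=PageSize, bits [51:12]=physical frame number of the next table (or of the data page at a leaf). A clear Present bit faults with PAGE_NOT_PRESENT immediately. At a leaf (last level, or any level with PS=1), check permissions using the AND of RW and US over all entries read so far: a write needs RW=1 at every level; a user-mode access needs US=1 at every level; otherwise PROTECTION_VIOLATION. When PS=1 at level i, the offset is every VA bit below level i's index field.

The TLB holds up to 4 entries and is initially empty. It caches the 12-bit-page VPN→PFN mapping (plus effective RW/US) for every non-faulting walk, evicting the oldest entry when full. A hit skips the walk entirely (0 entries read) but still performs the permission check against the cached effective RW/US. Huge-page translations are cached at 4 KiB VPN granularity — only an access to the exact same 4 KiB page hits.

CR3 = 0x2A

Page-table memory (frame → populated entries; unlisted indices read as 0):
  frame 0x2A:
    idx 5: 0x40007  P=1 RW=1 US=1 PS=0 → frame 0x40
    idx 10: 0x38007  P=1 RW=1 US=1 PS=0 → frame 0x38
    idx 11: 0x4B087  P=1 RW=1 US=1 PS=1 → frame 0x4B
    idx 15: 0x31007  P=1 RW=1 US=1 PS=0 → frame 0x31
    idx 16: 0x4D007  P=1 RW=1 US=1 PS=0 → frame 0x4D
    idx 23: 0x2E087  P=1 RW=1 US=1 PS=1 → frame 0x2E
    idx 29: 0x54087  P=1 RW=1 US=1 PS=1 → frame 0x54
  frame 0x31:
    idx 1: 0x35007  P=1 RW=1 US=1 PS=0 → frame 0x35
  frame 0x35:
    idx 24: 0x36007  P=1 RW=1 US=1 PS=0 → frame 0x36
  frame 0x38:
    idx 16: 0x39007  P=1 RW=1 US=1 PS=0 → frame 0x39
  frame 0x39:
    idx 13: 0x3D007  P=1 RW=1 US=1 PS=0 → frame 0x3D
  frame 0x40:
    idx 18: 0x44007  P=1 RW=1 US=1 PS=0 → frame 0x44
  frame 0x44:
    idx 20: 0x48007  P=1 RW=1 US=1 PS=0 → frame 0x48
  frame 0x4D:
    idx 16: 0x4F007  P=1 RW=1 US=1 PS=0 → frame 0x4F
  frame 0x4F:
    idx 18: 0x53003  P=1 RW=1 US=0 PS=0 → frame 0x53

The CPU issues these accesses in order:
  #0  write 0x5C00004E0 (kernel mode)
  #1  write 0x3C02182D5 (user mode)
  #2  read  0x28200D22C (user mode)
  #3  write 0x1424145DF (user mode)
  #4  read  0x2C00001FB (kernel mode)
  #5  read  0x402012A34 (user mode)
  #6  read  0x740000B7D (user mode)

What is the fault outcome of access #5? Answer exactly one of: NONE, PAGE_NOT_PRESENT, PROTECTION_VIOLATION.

Walk each access:
#0 VA=0x5C00004E0 (w,kernel):
  [0] read 0x2A idx=23: raw=0x2E087 flags P=1 W=1 U=1 S=1
  ⇒ phys 0x2E4E0 (huge @L0)  [1 reads]
#1 VA=0x3C02182D5 (w,user):
  [0] read 0x2A idx=15: raw=0x31007 flags P=1 W=1 U=1 S=0
  [1] read 0x31 idx=1: raw=0x35007 flags P=1 W=1 U=1 S=0
  [2] read 0x35 idx=24: raw=0x36007 flags P=1 W=1 U=1 S=0
  ⇒ phys 0x362D5  [3 reads]
#2 VA=0x28200D22C (r,user):
  [0] read 0x2A idx=10: raw=0x38007 flags P=1 W=1 U=1 S=0
  [1] read 0x38 idx=16: raw=0x39007 flags P=1 W=1 U=1 S=0
  [2] read 0x39 idx=13: raw=0x3D007 flags P=1 W=1 U=1 S=0
  ⇒ phys 0x3D22C  [3 reads]
#3 VA=0x1424145DF (w,user):
  [0] read 0x2A idx=5: raw=0x40007 flags P=1 W=1 U=1 S=0
  [1] read 0x40 idx=18: raw=0x44007 flags P=1 W=1 U=1 S=0
  [2] read 0x44 idx=20: raw=0x48007 flags P=1 W=1 U=1 S=0
  ⇒ phys 0x485DF  [3 reads]
#4 VA=0x2C00001FB (r,kernel):
  [0] read 0x2A idx=11: raw=0x4B087 flags P=1 W=1 U=1 S=1
  ⇒ phys 0x4B1FB (huge @L0)  [1 reads]
#5 VA=0x402012A34 (r,user):
  [0] read 0x2A idx=16: raw=0x4D007 flags P=1 W=1 U=1 S=0
  [1] read 0x4D idx=16: raw=0x4F007 flags P=1 W=1 U=1 S=0
  [2] read 0x4F idx=18: raw=0x53003 flags P=1 W=1 U=0 S=0
  ✗ PROTECTION_VIOLATION  [3 reads]
#6 VA=0x740000B7D (r,user):
  [0] read 0x2A idx=29: raw=0x54087 flags P=1 W=1 U=1 S=1
  ⇒ phys 0x54B7D (huge @L0)  [1 reads]

Access #5 fault: PROTECTION_VIOLATION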